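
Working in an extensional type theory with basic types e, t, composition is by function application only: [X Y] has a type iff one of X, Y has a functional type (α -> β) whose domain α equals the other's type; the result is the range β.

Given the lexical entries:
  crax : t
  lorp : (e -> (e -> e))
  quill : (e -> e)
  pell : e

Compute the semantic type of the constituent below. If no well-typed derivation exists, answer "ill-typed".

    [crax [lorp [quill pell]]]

ill-typed

[quill pell]: (e -> e) applied to e yields e.
[lorp [quill pell]]: (e -> (e -> e)) applied to e yields (e -> e).
[crax [lorp [quill pell]]]: t and (e -> e) cannot combine by function application — type clash.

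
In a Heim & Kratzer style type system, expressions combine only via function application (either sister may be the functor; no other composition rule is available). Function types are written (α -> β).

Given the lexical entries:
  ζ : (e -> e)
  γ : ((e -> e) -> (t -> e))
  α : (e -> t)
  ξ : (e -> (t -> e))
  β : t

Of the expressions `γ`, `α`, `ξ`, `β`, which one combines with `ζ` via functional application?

γ

γ — combines: γ : ((e -> e) -> (t -> e)) takes ζ : (e -> e) as argument, giving (t -> e).
α : (e -> t) — neither side's domain matches the other.
ξ : (e -> (t -> e)) — neither side's domain matches the other.
β : t — neither side's domain matches the other.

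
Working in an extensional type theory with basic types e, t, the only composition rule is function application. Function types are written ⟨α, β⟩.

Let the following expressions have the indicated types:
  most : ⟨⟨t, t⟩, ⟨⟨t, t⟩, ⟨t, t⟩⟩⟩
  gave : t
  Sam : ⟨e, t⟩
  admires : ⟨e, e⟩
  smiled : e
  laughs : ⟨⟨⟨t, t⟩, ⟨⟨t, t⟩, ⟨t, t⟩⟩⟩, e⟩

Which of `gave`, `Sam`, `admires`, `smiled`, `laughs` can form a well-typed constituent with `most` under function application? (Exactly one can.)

gave : t — neither side's domain matches the other.
Sam : ⟨e, t⟩ — neither side's domain matches the other.
admires : ⟨e, e⟩ — neither side's domain matches the other.
smiled : e — neither side's domain matches the other.
laughs — combines: laughs : ⟨⟨⟨t, t⟩, ⟨⟨t, t⟩, ⟨t, t⟩⟩⟩, e⟩ takes most : ⟨⟨t, t⟩, ⟨⟨t, t⟩, ⟨t, t⟩⟩⟩ as argument, giving e.

laughs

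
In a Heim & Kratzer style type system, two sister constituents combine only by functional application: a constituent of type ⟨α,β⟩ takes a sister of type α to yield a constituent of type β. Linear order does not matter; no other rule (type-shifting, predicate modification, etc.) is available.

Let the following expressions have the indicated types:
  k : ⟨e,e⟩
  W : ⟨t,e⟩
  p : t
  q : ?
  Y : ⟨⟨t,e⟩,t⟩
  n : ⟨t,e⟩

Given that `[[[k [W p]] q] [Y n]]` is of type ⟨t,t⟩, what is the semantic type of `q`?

⟨e,⟨t,⟨t,t⟩⟩⟩

[[[k [W p]] q] [Y n]] is required to be ⟨t,t⟩. [Y n] : t cannot yield ⟨t,t⟩ as functor, so [[k [W p]] q] : ⟨t,⟨t,t⟩⟩.
[[k [W p]] q] is required to be ⟨t,⟨t,t⟩⟩. [k [W p]] : e cannot yield ⟨t,⟨t,t⟩⟩ as functor, so q : ⟨e,⟨t,⟨t,t⟩⟩⟩.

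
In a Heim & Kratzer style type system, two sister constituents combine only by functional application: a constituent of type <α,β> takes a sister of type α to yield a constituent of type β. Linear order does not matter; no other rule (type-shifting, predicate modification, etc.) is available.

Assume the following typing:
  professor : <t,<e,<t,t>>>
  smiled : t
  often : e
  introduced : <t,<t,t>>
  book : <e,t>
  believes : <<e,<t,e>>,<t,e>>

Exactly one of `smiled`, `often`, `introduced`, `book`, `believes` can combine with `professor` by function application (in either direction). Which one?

smiled — combines: professor : <t,<e,<t,t>>> takes smiled : t as argument, giving <e,<t,t>>.
often : e — does not combine with professor.
introduced : <t,<t,t>> — does not combine with professor.
book : <e,t> — does not combine with professor.
believes : <<e,<t,e>>,<t,e>> — does not combine with professor.

smiled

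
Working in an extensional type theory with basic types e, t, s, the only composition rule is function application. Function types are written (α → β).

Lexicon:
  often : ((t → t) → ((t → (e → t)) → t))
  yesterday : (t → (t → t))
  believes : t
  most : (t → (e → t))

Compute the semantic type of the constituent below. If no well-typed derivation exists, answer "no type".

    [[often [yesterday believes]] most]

[yesterday believes]: (t → (t → t)) applied to t yields (t → t).
[often [yesterday believes]]: ((t → t) → ((t → (e → t)) → t)) applied to (t → t) yields ((t → (e → t)) → t).
[[often [yesterday believes]] most]: ((t → (e → t)) → t) applied to (t → (e → t)) yields t.

t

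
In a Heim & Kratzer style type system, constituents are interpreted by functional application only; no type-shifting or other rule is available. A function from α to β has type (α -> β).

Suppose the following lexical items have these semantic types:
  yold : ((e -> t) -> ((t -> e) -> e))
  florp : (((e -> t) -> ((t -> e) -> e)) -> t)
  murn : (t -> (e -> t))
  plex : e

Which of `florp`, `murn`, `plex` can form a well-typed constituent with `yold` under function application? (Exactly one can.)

florp

florp — combines: florp : (((e -> t) -> ((t -> e) -> e)) -> t) takes yold : ((e -> t) -> ((t -> e) -> e)) as argument, giving t.
murn : (t -> (e -> t)) — yold needs (e -> t); murn needs t; neither fits.
plex : e — yold needs (e -> t); plex needs nothing (atomic); neither fits.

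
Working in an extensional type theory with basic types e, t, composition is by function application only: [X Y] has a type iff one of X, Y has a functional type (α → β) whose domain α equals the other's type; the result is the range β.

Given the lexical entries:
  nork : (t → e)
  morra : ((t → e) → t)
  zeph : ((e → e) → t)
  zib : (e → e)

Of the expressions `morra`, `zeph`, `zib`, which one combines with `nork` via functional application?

morra — combines: morra : ((t → e) → t) takes nork : (t → e) as argument, giving t.
zeph : ((e → e) → t) — no; nork wants t, and zeph wants (e → e).
zib : (e → e) — no; nork wants t, and zib wants e.

morra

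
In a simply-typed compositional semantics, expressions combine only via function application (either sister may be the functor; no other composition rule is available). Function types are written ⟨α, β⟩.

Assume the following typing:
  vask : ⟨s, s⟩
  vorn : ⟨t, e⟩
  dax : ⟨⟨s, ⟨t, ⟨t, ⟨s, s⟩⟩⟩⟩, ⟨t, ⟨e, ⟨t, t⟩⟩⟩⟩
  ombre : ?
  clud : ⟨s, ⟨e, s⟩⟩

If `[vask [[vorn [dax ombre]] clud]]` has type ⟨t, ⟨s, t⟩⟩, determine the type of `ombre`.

At [vask [[vorn [dax ombre]] clud]] (required: ⟨t, ⟨s, t⟩⟩): vask is ⟨s, s⟩, which is not a function with range ⟨t, ⟨s, t⟩⟩; hence [[vorn [dax ombre]] clud] is the functor — type ⟨⟨s, s⟩, ⟨t, ⟨s, t⟩⟩⟩.
At [[vorn [dax ombre]] clud] (required: ⟨⟨s, s⟩, ⟨t, ⟨s, t⟩⟩⟩): clud is ⟨s, ⟨e, s⟩⟩, which is not a function with range ⟨⟨s, s⟩, ⟨t, ⟨s, t⟩⟩⟩; hence [vorn [dax ombre]] is the functor — type ⟨⟨s, ⟨e, s⟩⟩, ⟨⟨s, s⟩, ⟨t, ⟨s, t⟩⟩⟩⟩.
At [vorn [dax ombre]] (required: ⟨⟨s, ⟨e, s⟩⟩, ⟨⟨s, s⟩, ⟨t, ⟨s, t⟩⟩⟩⟩): vorn is ⟨t, e⟩, which is not a function with range ⟨⟨s, ⟨e, s⟩⟩, ⟨⟨s, s⟩, ⟨t, ⟨s, t⟩⟩⟩⟩; hence [dax ombre] is the functor — type ⟨⟨t, e⟩, ⟨⟨s, ⟨e, s⟩⟩, ⟨⟨s, s⟩, ⟨t, ⟨s, t⟩⟩⟩⟩⟩.
At [dax ombre] (required: ⟨⟨t, e⟩, ⟨⟨s, ⟨e, s⟩⟩, ⟨⟨s, s⟩, ⟨t, ⟨s, t⟩⟩⟩⟩⟩): dax is ⟨⟨s, ⟨t, ⟨t, ⟨s, s⟩⟩⟩⟩, ⟨t, ⟨e, ⟨t, t⟩⟩⟩⟩, which is not a function with range ⟨⟨t, e⟩, ⟨⟨s, ⟨e, s⟩⟩, ⟨⟨s, s⟩, ⟨t, ⟨s, t⟩⟩⟩⟩⟩; hence ombre is the functor — type ⟨⟨⟨s, ⟨t, ⟨t, ⟨s, s⟩⟩⟩⟩, ⟨t, ⟨e, ⟨t, t⟩⟩⟩⟩, ⟨⟨t, e⟩, ⟨⟨s, ⟨e, s⟩⟩, ⟨⟨s, s⟩, ⟨t, ⟨s, t⟩⟩⟩⟩⟩⟩.

⟨⟨⟨s, ⟨t, ⟨t, ⟨s, s⟩⟩⟩⟩, ⟨t, ⟨e, ⟨t, t⟩⟩⟩⟩, ⟨⟨t, e⟩, ⟨⟨s, ⟨e, s⟩⟩, ⟨⟨s, s⟩, ⟨t, ⟨s, t⟩⟩⟩⟩⟩⟩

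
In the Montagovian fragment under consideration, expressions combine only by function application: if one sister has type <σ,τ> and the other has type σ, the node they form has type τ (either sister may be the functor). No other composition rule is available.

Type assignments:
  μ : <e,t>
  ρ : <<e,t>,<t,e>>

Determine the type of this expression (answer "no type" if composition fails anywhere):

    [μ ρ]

<t,e>

[μ ρ] — ρ of type <<e,t>,<t,e>> combines with μ of type <e,t>: type <t,e>.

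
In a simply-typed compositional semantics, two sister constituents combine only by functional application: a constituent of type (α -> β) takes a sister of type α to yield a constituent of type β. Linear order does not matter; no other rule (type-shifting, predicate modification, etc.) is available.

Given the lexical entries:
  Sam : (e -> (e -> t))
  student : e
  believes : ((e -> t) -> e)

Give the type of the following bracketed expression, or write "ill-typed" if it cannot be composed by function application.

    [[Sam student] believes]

At [Sam student], Sam : (e -> (e -> t)) takes student : e, giving (e -> t).
At [[Sam student] believes], believes : ((e -> t) -> e) takes [Sam student] : (e -> t), giving e.

e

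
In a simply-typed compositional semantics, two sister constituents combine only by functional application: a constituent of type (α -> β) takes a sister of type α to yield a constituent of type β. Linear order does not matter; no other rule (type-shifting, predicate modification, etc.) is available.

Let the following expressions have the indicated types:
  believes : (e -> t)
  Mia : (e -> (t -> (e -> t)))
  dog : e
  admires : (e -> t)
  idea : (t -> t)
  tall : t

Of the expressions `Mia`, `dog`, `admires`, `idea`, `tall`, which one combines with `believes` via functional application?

dog

Mia : (e -> (t -> (e -> t))) — does not combine with believes.
dog — combines: believes : (e -> t) takes dog : e as argument, giving t.
admires : (e -> t) — does not combine with believes.
idea : (t -> t) — does not combine with believes.
tall : t — does not combine with believes.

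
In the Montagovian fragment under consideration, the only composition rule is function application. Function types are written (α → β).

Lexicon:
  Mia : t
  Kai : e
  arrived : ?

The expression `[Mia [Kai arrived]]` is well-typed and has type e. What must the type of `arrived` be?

At [Mia [Kai arrived]] (required: e): Mia is t, which is not a function with range e; hence [Kai arrived] is the functor — type (t → e).
At [Kai arrived] (required: (t → e)): Kai is e, which is not a function with range (t → e); hence arrived is the functor — type (e → (t → e)).

(e → (t → e))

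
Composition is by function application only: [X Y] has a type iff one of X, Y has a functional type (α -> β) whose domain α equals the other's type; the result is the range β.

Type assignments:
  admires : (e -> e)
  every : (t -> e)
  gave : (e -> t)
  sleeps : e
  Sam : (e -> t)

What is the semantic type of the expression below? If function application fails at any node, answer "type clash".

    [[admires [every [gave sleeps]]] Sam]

t

[gave sleeps] — gave of type (e -> t) combines with sleeps of type e: type t.
[every [gave sleeps]] — every of type (t -> e) combines with [gave sleeps] of type t: type e.
[admires [every [gave sleeps]]] — admires of type (e -> e) combines with [every [gave sleeps]] of type e: type e.
[[admires [every [gave sleeps]]] Sam] — Sam of type (e -> t) combines with [admires [every [gave sleeps]]] of type e: type t.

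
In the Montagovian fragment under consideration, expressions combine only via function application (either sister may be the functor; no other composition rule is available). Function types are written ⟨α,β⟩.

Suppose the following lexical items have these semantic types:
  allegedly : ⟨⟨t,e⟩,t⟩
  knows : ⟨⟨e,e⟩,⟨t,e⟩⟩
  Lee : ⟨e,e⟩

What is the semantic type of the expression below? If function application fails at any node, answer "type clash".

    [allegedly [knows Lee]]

At [knows Lee], knows : ⟨⟨e,e⟩,⟨t,e⟩⟩ takes Lee : ⟨e,e⟩, giving ⟨t,e⟩.
At [allegedly [knows Lee]], allegedly : ⟨⟨t,e⟩,t⟩ takes [knows Lee] : ⟨t,e⟩, giving t.

t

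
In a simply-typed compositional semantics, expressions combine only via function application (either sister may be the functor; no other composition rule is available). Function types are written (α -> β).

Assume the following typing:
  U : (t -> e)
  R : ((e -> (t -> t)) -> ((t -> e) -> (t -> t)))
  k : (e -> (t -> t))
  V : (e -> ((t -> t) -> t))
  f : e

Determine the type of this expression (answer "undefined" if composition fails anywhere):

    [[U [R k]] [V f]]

t

[R k]: ((e -> (t -> t)) -> ((t -> e) -> (t -> t))) applied to (e -> (t -> t)) yields ((t -> e) -> (t -> t)).
[U [R k]]: ((t -> e) -> (t -> t)) applied to (t -> e) yields (t -> t).
[V f]: (e -> ((t -> t) -> t)) applied to e yields ((t -> t) -> t).
[[U [R k]] [V f]]: ((t -> t) -> t) applied to (t -> t) yields t.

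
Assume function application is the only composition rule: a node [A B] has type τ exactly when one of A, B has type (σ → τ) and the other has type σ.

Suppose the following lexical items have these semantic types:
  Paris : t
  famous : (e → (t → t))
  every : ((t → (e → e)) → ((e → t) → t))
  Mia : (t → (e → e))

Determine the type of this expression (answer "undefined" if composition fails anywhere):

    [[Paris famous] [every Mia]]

undefined

[Paris famous]: t with (e → (t → t)) — neither is a function whose domain matches the other; composition fails here.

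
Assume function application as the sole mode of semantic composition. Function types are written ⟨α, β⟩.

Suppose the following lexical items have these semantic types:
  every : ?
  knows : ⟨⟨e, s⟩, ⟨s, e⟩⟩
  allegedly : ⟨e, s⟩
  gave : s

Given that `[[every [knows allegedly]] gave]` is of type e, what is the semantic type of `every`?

⟨⟨s, e⟩, ⟨s, e⟩⟩

[[every [knows allegedly]] gave] is required to be e. gave : s cannot yield e as functor, so [every [knows allegedly]] : ⟨s, e⟩.
[every [knows allegedly]] is required to be ⟨s, e⟩. [knows allegedly] : ⟨s, e⟩ cannot yield ⟨s, e⟩ as functor, so every : ⟨⟨s, e⟩, ⟨s, e⟩⟩.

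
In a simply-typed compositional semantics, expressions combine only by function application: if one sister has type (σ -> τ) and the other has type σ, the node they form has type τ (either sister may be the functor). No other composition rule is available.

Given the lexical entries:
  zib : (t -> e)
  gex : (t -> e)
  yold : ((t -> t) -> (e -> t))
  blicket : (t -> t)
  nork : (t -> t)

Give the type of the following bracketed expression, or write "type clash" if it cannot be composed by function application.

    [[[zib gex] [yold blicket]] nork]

At [zib gex]: neither (t -> e) nor (t -> e) can take the other as argument; the node is ill-typed.

type clash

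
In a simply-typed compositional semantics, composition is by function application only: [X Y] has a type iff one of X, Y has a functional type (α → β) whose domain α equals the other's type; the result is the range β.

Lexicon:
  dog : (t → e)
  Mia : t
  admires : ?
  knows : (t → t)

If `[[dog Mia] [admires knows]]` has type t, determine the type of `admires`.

At [[dog Mia] [admires knows]] (required: t): [dog Mia] is e, which is not a function with range t; hence [admires knows] is the functor — type (e → t).
At [admires knows] (required: (e → t)): knows is (t → t), which is not a function with range (e → t); hence admires is the functor — type ((t → t) → (e → t)).

((t → t) → (e → t))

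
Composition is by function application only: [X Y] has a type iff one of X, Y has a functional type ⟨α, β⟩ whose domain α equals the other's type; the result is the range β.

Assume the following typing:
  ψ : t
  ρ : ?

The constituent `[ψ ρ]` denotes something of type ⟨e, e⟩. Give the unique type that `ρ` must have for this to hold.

[ψ ρ] is required to be ⟨e, e⟩. ψ : t cannot yield ⟨e, e⟩ as functor, so ρ : ⟨t, ⟨e, e⟩⟩.

⟨t, ⟨e, e⟩⟩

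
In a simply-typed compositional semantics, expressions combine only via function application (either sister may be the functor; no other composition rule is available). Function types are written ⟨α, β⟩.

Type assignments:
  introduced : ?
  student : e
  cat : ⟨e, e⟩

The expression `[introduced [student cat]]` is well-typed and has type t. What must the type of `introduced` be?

[introduced [student cat]] is required to be t. [student cat] : e cannot yield t as functor, so introduced : ⟨e, t⟩.

⟨e, t⟩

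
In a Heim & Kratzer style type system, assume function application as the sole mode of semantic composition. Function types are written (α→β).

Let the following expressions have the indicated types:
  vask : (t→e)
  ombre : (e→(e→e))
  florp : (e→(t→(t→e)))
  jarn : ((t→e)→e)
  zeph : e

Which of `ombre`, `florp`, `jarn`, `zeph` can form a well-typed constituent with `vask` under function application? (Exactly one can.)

ombre : (e→(e→e)) — no; vask wants t, and ombre wants e.
florp : (e→(t→(t→e))) — no; vask wants t, and florp wants e.
jarn — combines: jarn : ((t→e)→e) takes vask : (t→e) as argument, giving e.
zeph : e — no; vask wants t, and zeph wants nothing (atomic).

jarn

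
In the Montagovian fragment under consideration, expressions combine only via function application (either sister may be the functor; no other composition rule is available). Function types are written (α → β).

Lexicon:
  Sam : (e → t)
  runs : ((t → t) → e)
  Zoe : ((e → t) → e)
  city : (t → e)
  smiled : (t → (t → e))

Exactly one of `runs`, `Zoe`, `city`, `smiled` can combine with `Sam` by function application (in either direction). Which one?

runs : ((t → t) → e) — no; Sam wants e, and runs wants (t → t).
Zoe — combines: Zoe : ((e → t) → e) takes Sam : (e → t) as argument, giving e.
city : (t → e) — no; Sam wants e, and city wants t.
smiled : (t → (t → e)) — no; Sam wants e, and smiled wants t.

Zoe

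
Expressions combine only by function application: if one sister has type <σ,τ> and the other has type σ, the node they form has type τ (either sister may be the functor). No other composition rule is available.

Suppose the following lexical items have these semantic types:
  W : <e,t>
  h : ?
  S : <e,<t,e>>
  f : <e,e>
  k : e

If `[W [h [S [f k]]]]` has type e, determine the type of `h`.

For [W [h [S [f k]]]] to have type e with W of type <e,t>, [h [S [f k]]] must be the function: [h [S [f k]]] : <<e,t>,e>.
For [h [S [f k]]] to have type <<e,t>,e> with [S [f k]] of type <t,e>, h must be the function: h : <<t,e>,<<e,t>,e>>.

<<t,e>,<<e,t>,e>>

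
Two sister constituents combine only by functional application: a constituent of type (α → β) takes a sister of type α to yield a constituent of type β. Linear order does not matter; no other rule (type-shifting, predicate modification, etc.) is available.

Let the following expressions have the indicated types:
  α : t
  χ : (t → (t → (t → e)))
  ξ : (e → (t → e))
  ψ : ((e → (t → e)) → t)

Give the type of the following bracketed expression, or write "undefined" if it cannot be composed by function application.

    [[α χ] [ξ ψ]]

[α χ]: functor χ : (t → (t → (t → e))), argument α : t; result (t → (t → e)).
[ξ ψ]: functor ψ : ((e → (t → e)) → t), argument ξ : (e → (t → e)); result t.
[[α χ] [ξ ψ]]: functor [α χ] : (t → (t → e)), argument [ξ ψ] : t; result (t → e).

(t → e)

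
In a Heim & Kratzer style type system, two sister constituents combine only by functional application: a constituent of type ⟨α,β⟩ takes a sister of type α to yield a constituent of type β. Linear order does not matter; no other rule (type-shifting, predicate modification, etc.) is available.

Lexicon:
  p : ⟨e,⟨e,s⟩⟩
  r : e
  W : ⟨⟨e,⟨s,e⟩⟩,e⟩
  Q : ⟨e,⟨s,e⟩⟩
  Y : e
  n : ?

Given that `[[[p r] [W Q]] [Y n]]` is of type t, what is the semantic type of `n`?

⟨e,⟨s,t⟩⟩

[[[p r] [W Q]] [Y n]] is required to be t. [[p r] [W Q]] : s cannot yield t as functor, so [Y n] : ⟨s,t⟩.
[Y n] is required to be ⟨s,t⟩. Y : e cannot yield ⟨s,t⟩ as functor, so n : ⟨e,⟨s,t⟩⟩.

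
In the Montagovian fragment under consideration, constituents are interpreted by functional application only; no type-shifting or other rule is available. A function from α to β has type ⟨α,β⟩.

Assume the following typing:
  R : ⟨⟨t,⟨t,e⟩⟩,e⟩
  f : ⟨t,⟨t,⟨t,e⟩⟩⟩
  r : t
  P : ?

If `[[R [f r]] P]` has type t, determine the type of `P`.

⟨e,t⟩

[[R [f r]] P] must have type t. The sister [R [f r]] has type e; that is not a function onto t, so P must be the functor, of type ⟨e,t⟩.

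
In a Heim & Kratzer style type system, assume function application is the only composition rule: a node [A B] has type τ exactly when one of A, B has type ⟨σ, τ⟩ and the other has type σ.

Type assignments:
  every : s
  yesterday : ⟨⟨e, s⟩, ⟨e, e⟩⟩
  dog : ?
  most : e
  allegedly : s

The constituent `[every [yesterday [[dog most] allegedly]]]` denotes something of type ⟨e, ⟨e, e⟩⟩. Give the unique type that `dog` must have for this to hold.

⟨e, ⟨s, ⟨⟨⟨e, s⟩, ⟨e, e⟩⟩, ⟨s, ⟨e, ⟨e, e⟩⟩⟩⟩⟩⟩

For [every [yesterday [[dog most] allegedly]]] to have type ⟨e, ⟨e, e⟩⟩ with every of type s, [yesterday [[dog most] allegedly]] must be the function: [yesterday [[dog most] allegedly]] : ⟨s, ⟨e, ⟨e, e⟩⟩⟩.
For [yesterday [[dog most] allegedly]] to have type ⟨s, ⟨e, ⟨e, e⟩⟩⟩ with yesterday of type ⟨⟨e, s⟩, ⟨e, e⟩⟩, [[dog most] allegedly] must be the function: [[dog most] allegedly] : ⟨⟨⟨e, s⟩, ⟨e, e⟩⟩, ⟨s, ⟨e, ⟨e, e⟩⟩⟩⟩.
For [[dog most] allegedly] to have type ⟨⟨⟨e, s⟩, ⟨e, e⟩⟩, ⟨s, ⟨e, ⟨e, e⟩⟩⟩⟩ with allegedly of type s, [dog most] must be the function: [dog most] : ⟨s, ⟨⟨⟨e, s⟩, ⟨e, e⟩⟩, ⟨s, ⟨e, ⟨e, e⟩⟩⟩⟩⟩.
For [dog most] to have type ⟨s, ⟨⟨⟨e, s⟩, ⟨e, e⟩⟩, ⟨s, ⟨e, ⟨e, e⟩⟩⟩⟩⟩ with most of type e, dog must be the function: dog : ⟨e, ⟨s, ⟨⟨⟨e, s⟩, ⟨e, e⟩⟩, ⟨s, ⟨e, ⟨e, e⟩⟩⟩⟩⟩⟩.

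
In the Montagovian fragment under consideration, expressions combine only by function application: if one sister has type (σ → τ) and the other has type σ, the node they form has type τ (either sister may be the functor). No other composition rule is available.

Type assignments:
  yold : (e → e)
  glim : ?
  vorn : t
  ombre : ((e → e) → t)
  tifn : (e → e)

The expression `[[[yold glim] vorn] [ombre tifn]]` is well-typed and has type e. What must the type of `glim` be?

((e → e) → (t → (t → e)))

For [[[yold glim] vorn] [ombre tifn]] to have type e with [ombre tifn] of type t, [[yold glim] vorn] must be the function: [[yold glim] vorn] : (t → e).
For [[yold glim] vorn] to have type (t → e) with vorn of type t, [yold glim] must be the function: [yold glim] : (t → (t → e)).
For [yold glim] to have type (t → (t → e)) with yold of type (e → e), glim must be the function: glim : ((e → e) → (t → (t → e))).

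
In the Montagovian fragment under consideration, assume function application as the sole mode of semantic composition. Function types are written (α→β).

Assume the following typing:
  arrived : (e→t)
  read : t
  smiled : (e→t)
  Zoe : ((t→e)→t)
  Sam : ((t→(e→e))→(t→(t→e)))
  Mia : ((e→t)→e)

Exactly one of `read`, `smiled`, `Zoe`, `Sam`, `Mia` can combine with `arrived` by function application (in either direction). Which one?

read : t — arrived needs e; read needs nothing (atomic); neither fits.
smiled : (e→t) — arrived needs e; smiled needs e; neither fits.
Zoe : ((t→e)→t) — arrived needs e; Zoe needs (t→e); neither fits.
Sam : ((t→(e→e))→(t→(t→e))) — arrived needs e; Sam needs (t→(e→e)); neither fits.
Mia — combines: Mia : ((e→t)→e) takes arrived : (e→t) as argument, giving e.

Mia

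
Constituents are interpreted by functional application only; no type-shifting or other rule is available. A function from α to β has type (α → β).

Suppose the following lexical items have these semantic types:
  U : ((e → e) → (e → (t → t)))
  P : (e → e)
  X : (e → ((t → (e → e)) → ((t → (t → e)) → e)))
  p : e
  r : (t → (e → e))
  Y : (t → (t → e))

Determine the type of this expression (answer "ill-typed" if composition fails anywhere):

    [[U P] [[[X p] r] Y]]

[U P]: ((e → e) → (e → (t → t))) applied to (e → e) yields (e → (t → t)).
[X p]: (e → ((t → (e → e)) → ((t → (t → e)) → e))) applied to e yields ((t → (e → e)) → ((t → (t → e)) → e)).
[[X p] r]: ((t → (e → e)) → ((t → (t → e)) → e)) applied to (t → (e → e)) yields ((t → (t → e)) → e).
[[[X p] r] Y]: ((t → (t → e)) → e) applied to (t → (t → e)) yields e.
[[U P] [[[X p] r] Y]]: (e → (t → t)) applied to e yields (t → t).

(t → t)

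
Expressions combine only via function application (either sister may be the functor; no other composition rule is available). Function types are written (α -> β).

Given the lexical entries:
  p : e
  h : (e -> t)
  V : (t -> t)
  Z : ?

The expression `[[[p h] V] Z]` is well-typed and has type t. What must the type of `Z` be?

At [[[p h] V] Z] (required: t): [[p h] V] is t, which is not a function with range t; hence Z is the functor — type (t -> t).

(t -> t)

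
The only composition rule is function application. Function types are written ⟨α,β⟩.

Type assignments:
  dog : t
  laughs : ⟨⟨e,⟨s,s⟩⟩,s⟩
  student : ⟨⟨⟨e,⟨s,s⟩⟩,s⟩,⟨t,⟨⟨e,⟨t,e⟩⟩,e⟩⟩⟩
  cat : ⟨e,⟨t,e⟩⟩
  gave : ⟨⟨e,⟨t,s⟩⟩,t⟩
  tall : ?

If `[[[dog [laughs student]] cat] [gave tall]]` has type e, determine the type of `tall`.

⟨⟨⟨e,⟨t,s⟩⟩,t⟩,⟨e,e⟩⟩

At [[[dog [laughs student]] cat] [gave tall]] (required: e): [[dog [laughs student]] cat] is e, which is not a function with range e; hence [gave tall] is the functor — type ⟨e,e⟩.
At [gave tall] (required: ⟨e,e⟩): gave is ⟨⟨e,⟨t,s⟩⟩,t⟩, which is not a function with range ⟨e,e⟩; hence tall is the functor — type ⟨⟨⟨e,⟨t,s⟩⟩,t⟩,⟨e,e⟩⟩.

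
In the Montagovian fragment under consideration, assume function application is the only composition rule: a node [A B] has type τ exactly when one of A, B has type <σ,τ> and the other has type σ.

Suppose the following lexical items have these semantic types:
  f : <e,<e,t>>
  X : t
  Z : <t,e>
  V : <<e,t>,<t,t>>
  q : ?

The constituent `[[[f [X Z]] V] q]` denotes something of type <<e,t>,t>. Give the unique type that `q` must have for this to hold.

<<t,t>,<<e,t>,t>>

[[[f [X Z]] V] q] is required to be <<e,t>,t>. [[f [X Z]] V] : <t,t> cannot yield <<e,t>,t> as functor, so q : <<t,t>,<<e,t>,t>>.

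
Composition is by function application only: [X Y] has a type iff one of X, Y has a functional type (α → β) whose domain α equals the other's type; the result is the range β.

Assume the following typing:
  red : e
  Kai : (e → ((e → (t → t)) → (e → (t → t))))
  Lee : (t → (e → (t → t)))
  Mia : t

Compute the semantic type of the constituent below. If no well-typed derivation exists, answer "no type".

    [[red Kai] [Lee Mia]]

[red Kai]: functor Kai : (e → ((e → (t → t)) → (e → (t → t)))), argument red : e; result ((e → (t → t)) → (e → (t → t))).
[Lee Mia]: functor Lee : (t → (e → (t → t))), argument Mia : t; result (e → (t → t)).
[[red Kai] [Lee Mia]]: functor [red Kai] : ((e → (t → t)) → (e → (t → t))), argument [Lee Mia] : (e → (t → t)); result (e → (t → t)).

(e → (t → t))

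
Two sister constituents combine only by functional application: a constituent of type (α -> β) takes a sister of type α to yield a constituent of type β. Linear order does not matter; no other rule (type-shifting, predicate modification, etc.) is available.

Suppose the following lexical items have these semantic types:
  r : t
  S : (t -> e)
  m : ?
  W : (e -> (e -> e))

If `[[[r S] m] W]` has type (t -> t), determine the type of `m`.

(e -> ((e -> (e -> e)) -> (t -> t)))

[[[r S] m] W] is required to be (t -> t). W : (e -> (e -> e)) cannot yield (t -> t) as functor, so [[r S] m] : ((e -> (e -> e)) -> (t -> t)).
[[r S] m] is required to be ((e -> (e -> e)) -> (t -> t)). [r S] : e cannot yield ((e -> (e -> e)) -> (t -> t)) as functor, so m : (e -> ((e -> (e -> e)) -> (t -> t))).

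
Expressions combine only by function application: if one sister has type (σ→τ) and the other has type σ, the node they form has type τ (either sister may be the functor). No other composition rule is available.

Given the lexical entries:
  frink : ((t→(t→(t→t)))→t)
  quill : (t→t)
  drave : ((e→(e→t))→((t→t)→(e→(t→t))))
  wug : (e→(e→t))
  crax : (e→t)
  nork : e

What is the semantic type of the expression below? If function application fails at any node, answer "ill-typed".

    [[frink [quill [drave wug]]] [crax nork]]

[drave wug]: functor drave : ((e→(e→t))→((t→t)→(e→(t→t)))), argument wug : (e→(e→t)); result ((t→t)→(e→(t→t))).
[quill [drave wug]]: functor [drave wug] : ((t→t)→(e→(t→t))), argument quill : (t→t); result (e→(t→t)).
[frink [quill [drave wug]]]: ((t→(t→(t→t)))→t) with (e→(t→t)) — neither is a function whose domain matches the other; composition fails here.

ill-typed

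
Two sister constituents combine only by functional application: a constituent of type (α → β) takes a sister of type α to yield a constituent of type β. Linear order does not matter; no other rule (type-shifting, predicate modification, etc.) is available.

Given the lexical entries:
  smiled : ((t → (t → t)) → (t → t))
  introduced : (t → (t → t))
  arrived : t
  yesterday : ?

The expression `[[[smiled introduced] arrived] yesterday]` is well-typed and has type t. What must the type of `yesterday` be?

[[[smiled introduced] arrived] yesterday] is required to be t. [[smiled introduced] arrived] : t cannot yield t as functor, so yesterday : (t → t).

(t → t)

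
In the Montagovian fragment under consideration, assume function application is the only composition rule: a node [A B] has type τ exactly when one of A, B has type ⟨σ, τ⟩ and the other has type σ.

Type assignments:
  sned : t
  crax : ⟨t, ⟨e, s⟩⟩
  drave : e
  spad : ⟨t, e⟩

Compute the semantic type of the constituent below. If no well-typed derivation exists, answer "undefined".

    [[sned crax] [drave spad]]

At [sned crax], crax : ⟨t, ⟨e, s⟩⟩ takes sned : t, giving ⟨e, s⟩.
At [drave spad]: neither e nor ⟨t, e⟩ can take the other as argument; the node is ill-typed.

undefined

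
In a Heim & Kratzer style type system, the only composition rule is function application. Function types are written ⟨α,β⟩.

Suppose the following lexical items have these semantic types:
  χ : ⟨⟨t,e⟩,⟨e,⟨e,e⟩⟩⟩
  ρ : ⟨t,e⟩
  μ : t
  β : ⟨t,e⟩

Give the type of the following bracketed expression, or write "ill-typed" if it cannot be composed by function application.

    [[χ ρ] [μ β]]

At [χ ρ], χ : ⟨⟨t,e⟩,⟨e,⟨e,e⟩⟩⟩ takes ρ : ⟨t,e⟩, giving ⟨e,⟨e,e⟩⟩.
At [μ β], β : ⟨t,e⟩ takes μ : t, giving e.
At [[χ ρ] [μ β]], [χ ρ] : ⟨e,⟨e,e⟩⟩ takes [μ β] : e, giving ⟨e,e⟩.

⟨e,e⟩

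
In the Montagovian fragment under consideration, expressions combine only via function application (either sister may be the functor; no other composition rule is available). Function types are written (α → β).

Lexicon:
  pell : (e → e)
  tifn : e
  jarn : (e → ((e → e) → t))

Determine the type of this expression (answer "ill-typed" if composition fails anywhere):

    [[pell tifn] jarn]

[pell tifn]: (e → e) applied to e yields e.
[[pell tifn] jarn]: (e → ((e → e) → t)) applied to e yields ((e → e) → t).

((e → e) → t)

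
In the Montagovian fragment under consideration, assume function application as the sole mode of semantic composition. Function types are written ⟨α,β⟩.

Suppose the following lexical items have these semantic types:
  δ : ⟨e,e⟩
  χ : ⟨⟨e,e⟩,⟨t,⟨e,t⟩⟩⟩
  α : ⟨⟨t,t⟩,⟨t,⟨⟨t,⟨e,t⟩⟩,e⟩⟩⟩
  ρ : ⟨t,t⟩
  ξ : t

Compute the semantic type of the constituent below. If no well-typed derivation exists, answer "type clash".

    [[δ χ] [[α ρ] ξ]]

e

[δ χ]: functor χ : ⟨⟨e,e⟩,⟨t,⟨e,t⟩⟩⟩, argument δ : ⟨e,e⟩; result ⟨t,⟨e,t⟩⟩.
[α ρ]: functor α : ⟨⟨t,t⟩,⟨t,⟨⟨t,⟨e,t⟩⟩,e⟩⟩⟩, argument ρ : ⟨t,t⟩; result ⟨t,⟨⟨t,⟨e,t⟩⟩,e⟩⟩.
[[α ρ] ξ]: functor [α ρ] : ⟨t,⟨⟨t,⟨e,t⟩⟩,e⟩⟩, argument ξ : t; result ⟨⟨t,⟨e,t⟩⟩,e⟩.
[[δ χ] [[α ρ] ξ]]: functor [[α ρ] ξ] : ⟨⟨t,⟨e,t⟩⟩,e⟩, argument [δ χ] : ⟨t,⟨e,t⟩⟩; result e.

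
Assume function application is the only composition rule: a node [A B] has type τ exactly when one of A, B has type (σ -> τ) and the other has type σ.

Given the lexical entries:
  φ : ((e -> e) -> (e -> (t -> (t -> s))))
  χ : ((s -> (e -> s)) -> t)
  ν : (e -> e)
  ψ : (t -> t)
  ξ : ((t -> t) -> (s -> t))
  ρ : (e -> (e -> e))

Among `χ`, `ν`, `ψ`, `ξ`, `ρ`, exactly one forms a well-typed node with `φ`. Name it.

ν

χ : ((s -> (e -> s)) -> t) — does not combine with φ.
ν — combines: φ : ((e -> e) -> (e -> (t -> (t -> s)))) takes ν : (e -> e) as argument, giving (e -> (t -> (t -> s))).
ψ : (t -> t) — does not combine with φ.
ξ : ((t -> t) -> (s -> t)) — does not combine with φ.
ρ : (e -> (e -> e)) — does not combine with φ.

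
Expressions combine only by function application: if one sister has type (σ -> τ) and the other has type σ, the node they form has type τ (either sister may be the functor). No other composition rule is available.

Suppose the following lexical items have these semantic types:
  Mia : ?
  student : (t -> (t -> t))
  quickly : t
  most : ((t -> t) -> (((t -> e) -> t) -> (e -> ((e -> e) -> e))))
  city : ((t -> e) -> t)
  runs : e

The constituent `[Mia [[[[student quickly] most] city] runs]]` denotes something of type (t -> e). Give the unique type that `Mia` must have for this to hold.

(((e -> e) -> e) -> (t -> e))

[Mia [[[[student quickly] most] city] runs]] is required to be (t -> e). [[[[student quickly] most] city] runs] : ((e -> e) -> e) cannot yield (t -> e) as functor, so Mia : (((e -> e) -> e) -> (t -> e)).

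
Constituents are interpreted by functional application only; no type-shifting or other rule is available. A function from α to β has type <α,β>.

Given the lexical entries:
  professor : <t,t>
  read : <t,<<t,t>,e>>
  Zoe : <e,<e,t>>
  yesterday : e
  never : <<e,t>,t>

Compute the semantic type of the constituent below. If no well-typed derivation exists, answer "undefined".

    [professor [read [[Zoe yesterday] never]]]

[Zoe yesterday]: <e,<e,t>> applied to e yields <e,t>.
[[Zoe yesterday] never]: <<e,t>,t> applied to <e,t> yields t.
[read [[Zoe yesterday] never]]: <t,<<t,t>,e>> applied to t yields <<t,t>,e>.
[professor [read [[Zoe yesterday] never]]]: <<t,t>,e> applied to <t,t> yields e.

e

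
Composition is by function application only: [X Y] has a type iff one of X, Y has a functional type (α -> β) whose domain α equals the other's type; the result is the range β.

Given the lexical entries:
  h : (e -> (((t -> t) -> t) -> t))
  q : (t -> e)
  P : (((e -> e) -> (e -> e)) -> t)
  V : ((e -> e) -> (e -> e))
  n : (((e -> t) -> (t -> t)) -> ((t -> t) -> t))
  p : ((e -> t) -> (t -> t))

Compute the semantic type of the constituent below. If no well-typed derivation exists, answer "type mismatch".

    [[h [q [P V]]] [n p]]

t

[P V]: functor P : (((e -> e) -> (e -> e)) -> t), argument V : ((e -> e) -> (e -> e)); result t.
[q [P V]]: functor q : (t -> e), argument [P V] : t; result e.
[h [q [P V]]]: functor h : (e -> (((t -> t) -> t) -> t)), argument [q [P V]] : e; result (((t -> t) -> t) -> t).
[n p]: functor n : (((e -> t) -> (t -> t)) -> ((t -> t) -> t)), argument p : ((e -> t) -> (t -> t)); result ((t -> t) -> t).
[[h [q [P V]]] [n p]]: functor [h [q [P V]]] : (((t -> t) -> t) -> t), argument [n p] : ((t -> t) -> t); result t.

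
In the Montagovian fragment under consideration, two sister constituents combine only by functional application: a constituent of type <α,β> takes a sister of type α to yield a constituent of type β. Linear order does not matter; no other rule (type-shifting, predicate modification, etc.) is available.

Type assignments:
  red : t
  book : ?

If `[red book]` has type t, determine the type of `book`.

At [red book] (required: t): red is t, which is not a function with range t; hence book is the functor — type <t,t>.

<t,t>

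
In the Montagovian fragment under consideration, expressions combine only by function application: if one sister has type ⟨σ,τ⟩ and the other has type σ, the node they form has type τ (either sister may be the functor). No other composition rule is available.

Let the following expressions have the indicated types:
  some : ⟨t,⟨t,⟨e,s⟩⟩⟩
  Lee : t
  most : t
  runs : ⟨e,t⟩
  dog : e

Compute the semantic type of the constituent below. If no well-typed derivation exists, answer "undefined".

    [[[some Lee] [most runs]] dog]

At [some Lee], some : ⟨t,⟨t,⟨e,s⟩⟩⟩ takes Lee : t, giving ⟨t,⟨e,s⟩⟩.
[most runs]: t with ⟨e,t⟩ — neither is a function whose domain matches the other; composition fails here.

undefined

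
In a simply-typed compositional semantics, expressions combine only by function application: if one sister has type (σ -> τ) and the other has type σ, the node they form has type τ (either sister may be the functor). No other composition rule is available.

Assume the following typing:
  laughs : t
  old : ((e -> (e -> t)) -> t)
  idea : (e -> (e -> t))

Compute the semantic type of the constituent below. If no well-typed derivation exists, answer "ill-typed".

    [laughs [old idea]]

ill-typed

[old idea]: old is ((e -> (e -> t)) -> t), idea is (e -> (e -> t)); result t.
[laughs [old idea]]: t and t cannot combine by function application — type clash.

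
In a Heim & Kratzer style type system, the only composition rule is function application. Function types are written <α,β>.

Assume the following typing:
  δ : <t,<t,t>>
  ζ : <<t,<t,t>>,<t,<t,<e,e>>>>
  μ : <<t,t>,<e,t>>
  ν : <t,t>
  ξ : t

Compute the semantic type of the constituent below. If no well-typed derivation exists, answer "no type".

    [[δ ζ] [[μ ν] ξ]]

no type

[δ ζ]: ζ is <<t,<t,t>>,<t,<t,<e,e>>>>, δ is <t,<t,t>>; result <t,<t,<e,e>>>.
[μ ν]: μ is <<t,t>,<e,t>>, ν is <t,t>; result <e,t>.
[[μ ν] ξ]: <e,t> with t — neither is a function whose domain matches the other; composition fails here.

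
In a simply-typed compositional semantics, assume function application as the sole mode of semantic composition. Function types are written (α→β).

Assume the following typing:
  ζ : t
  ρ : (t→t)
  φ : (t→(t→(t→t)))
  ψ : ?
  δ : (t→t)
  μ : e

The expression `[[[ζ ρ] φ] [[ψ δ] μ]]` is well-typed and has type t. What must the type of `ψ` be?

((t→t)→(e→((t→(t→t))→t)))

For [[[ζ ρ] φ] [[ψ δ] μ]] to have type t with [[ζ ρ] φ] of type (t→(t→t)), [[ψ δ] μ] must be the function: [[ψ δ] μ] : ((t→(t→t))→t).
For [[ψ δ] μ] to have type ((t→(t→t))→t) with μ of type e, [ψ δ] must be the function: [ψ δ] : (e→((t→(t→t))→t)).
For [ψ δ] to have type (e→((t→(t→t))→t)) with δ of type (t→t), ψ must be the function: ψ : ((t→t)→(e→((t→(t→t))→t))).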